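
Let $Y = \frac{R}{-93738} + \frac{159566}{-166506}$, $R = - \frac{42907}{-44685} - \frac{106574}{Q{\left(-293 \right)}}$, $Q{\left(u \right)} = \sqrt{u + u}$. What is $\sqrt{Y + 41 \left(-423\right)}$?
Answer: $\frac{\sqrt{-248376560644373702522355712434470990 - 27784357260724527412040693550 i \sqrt{586}}}{3784261973864310} \approx 0.00017831 - 131.7 i$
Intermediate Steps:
$Q{\left(u \right)} = \sqrt{2} \sqrt{u}$ ($Q{\left(u \right)} = \sqrt{2 u} = \sqrt{2} \sqrt{u}$)
$R = \frac{42907}{44685} + \frac{53287 i \sqrt{586}}{293}$ ($R = - \frac{42907}{-44685} - \frac{106574}{\sqrt{2} \sqrt{-293}} = \left(-42907\right) \left(- \frac{1}{44685}\right) - \frac{106574}{\sqrt{2} i \sqrt{293}} = \frac{42907}{44685} - \frac{106574}{i \sqrt{586}} = \frac{42907}{44685} - 106574 \left(- \frac{i \sqrt{586}}{586}\right) = \frac{42907}{44685} + \frac{53287 i \sqrt{586}}{293} \approx 0.96021 + 4402.5 i$)
$Y = - \frac{111396410142487}{116240128890030} - \frac{53287 i \sqrt{586}}{27465234}$ ($Y = \frac{\frac{42907}{44685} + \frac{53287 i \sqrt{586}}{293}}{-93738} + \frac{159566}{-166506} = \left(\frac{42907}{44685} + \frac{53287 i \sqrt{586}}{293}\right) \left(- \frac{1}{93738}\right) + 159566 \left(- \frac{1}{166506}\right) = \left(- \frac{42907}{4188682530} - \frac{53287 i \sqrt{586}}{27465234}\right) - \frac{79783}{83253} = - \frac{111396410142487}{116240128890030} - \frac{53287 i \sqrt{586}}{27465234} \approx -0.95833 - 0.046966 i$)
$\sqrt{Y + 41 \left(-423\right)} = \sqrt{\left(- \frac{111396410142487}{116240128890030} - \frac{53287 i \sqrt{586}}{27465234}\right) + 41 \left(-423\right)} = \sqrt{\left(- \frac{111396410142487}{116240128890030} - \frac{53287 i \sqrt{586}}{27465234}\right) - 17343} = \sqrt{- \frac{2016063951749932777}{116240128890030} - \frac{53287 i \sqrt{586}}{27465234}}$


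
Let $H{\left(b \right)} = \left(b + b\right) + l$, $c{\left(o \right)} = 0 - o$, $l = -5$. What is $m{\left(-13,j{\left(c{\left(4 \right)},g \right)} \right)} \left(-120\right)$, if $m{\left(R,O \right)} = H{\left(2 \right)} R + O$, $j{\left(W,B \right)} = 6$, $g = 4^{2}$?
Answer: $-2280$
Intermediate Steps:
$g = 16$
$c{\left(o \right)} = - o$
$H{\left(b \right)} = -5 + 2 b$ ($H{\left(b \right)} = \left(b + b\right) - 5 = 2 b - 5 = -5 + 2 b$)
$m{\left(R,O \right)} = O - R$ ($m{\left(R,O \right)} = \left(-5 + 2 \cdot 2\right) R + O = \left(-5 + 4\right) R + O = - R + O = O - R$)
$m{\left(-13,j{\left(c{\left(4 \right)},g \right)} \right)} \left(-120\right) = \left(6 - -13\right) \left(-120\right) = \left(6 + 13\right) \left(-120\right) = 19 \left(-120\right) = -2280$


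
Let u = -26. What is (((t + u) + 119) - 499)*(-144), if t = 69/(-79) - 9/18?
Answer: 4634280/79 ≈ 58662.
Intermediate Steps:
t = -217/158 (t = 69*(-1/79) - 9*1/18 = -69/79 - 1/2 = -217/158 ≈ -1.3734)
(((t + u) + 119) - 499)*(-144) = (((-217/158 - 26) + 119) - 499)*(-144) = ((-4325/158 + 119) - 499)*(-144) = (14477/158 - 499)*(-144) = -64365/158*(-144) = 4634280/79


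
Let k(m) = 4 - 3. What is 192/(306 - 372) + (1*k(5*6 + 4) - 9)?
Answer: -120/11 ≈ -10.909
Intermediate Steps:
k(m) = 1
192/(306 - 372) + (1*k(5*6 + 4) - 9) = 192/(306 - 372) + (1*1 - 9) = 192/(-66) + (1 - 9) = 192*(-1/66) - 8 = -32/11 - 8 = -120/11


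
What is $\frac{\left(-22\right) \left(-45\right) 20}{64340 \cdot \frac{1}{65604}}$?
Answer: $\frac{64947960}{3217} \approx 20189.0$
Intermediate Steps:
$\frac{\left(-22\right) \left(-45\right) 20}{64340 \cdot \frac{1}{65604}} = \frac{990 \cdot 20}{64340 \cdot \frac{1}{65604}} = \frac{19800}{\frac{16085}{16401}} = 19800 \cdot \frac{16401}{16085} = \frac{64947960}{3217}$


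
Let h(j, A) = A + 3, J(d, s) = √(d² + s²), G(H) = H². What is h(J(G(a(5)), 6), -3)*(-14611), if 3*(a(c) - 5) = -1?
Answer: 0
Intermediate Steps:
a(c) = 14/3 (a(c) = 5 + (⅓)*(-1) = 5 - ⅓ = 14/3)
h(j, A) = 3 + A
h(J(G(a(5)), 6), -3)*(-14611) = (3 - 3)*(-14611) = 0*(-14611) = 0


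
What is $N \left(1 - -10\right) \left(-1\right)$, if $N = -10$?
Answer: $110$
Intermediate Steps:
$N \left(1 - -10\right) \left(-1\right) = - 10 \left(1 - -10\right) \left(-1\right) = - 10 \left(1 + 10\right) \left(-1\right) = \left(-10\right) 11 \left(-1\right) = \left(-110\right) \left(-1\right) = 110$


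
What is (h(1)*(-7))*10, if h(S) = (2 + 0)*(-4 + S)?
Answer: 420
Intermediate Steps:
h(S) = -8 + 2*S (h(S) = 2*(-4 + S) = -8 + 2*S)
(h(1)*(-7))*10 = ((-8 + 2*1)*(-7))*10 = ((-8 + 2)*(-7))*10 = -6*(-7)*10 = 42*10 = 420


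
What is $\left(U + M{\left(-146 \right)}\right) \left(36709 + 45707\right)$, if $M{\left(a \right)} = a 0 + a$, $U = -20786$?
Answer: $-1725131712$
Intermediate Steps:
$M{\left(a \right)} = a$ ($M{\left(a \right)} = 0 + a = a$)
$\left(U + M{\left(-146 \right)}\right) \left(36709 + 45707\right) = \left(-20786 - 146\right) \left(36709 + 45707\right) = \left(-20932\right) 82416 = -1725131712$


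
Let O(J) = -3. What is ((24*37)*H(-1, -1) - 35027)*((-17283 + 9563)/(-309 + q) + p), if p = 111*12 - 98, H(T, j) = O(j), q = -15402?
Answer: -731020487954/15711 ≈ -4.6529e+7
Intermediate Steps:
H(T, j) = -3
p = 1234 (p = 1332 - 98 = 1234)
((24*37)*H(-1, -1) - 35027)*((-17283 + 9563)/(-309 + q) + p) = ((24*37)*(-3) - 35027)*((-17283 + 9563)/(-309 - 15402) + 1234) = (888*(-3) - 35027)*(-7720/(-15711) + 1234) = (-2664 - 35027)*(-7720*(-1/15711) + 1234) = -37691*(7720/15711 + 1234) = -37691*19395094/15711 = -731020487954/15711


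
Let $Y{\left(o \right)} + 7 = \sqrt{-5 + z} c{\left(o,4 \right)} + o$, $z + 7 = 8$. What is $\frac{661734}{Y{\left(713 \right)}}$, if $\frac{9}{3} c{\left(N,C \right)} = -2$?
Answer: $\frac{1051164459}{1121485} + \frac{1985202 i}{1121485} \approx 937.3 + 1.7702 i$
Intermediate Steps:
$z = 1$ ($z = -7 + 8 = 1$)
$c{\left(N,C \right)} = - \frac{2}{3}$ ($c{\left(N,C \right)} = \frac{1}{3} \left(-2\right) = - \frac{2}{3}$)
$Y{\left(o \right)} = -7 + o - \frac{4 i}{3}$ ($Y{\left(o \right)} = -7 + \left(\sqrt{-5 + 1} \left(- \frac{2}{3}\right) + o\right) = -7 + \left(\sqrt{-4} \left(- \frac{2}{3}\right) + o\right) = -7 + \left(2 i \left(- \frac{2}{3}\right) + o\right) = -7 + \left(- \frac{4 i}{3} + o\right) = -7 + \left(o - \frac{4 i}{3}\right) = -7 + o - \frac{4 i}{3}$)
$\frac{661734}{Y{\left(713 \right)}} = \frac{661734}{-7 + 713 - \frac{4 i}{3}} = \frac{661734}{706 - \frac{4 i}{3}} = 661734 \frac{9 \left(706 + \frac{4 i}{3}\right)}{4485940} = \frac{2977803 \left(706 + \frac{4 i}{3}\right)}{2242970}$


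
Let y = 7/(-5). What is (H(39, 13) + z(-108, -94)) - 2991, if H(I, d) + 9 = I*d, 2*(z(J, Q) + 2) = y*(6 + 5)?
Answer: -25027/10 ≈ -2502.7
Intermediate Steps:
y = -7/5 (y = 7*(-⅕) = -7/5 ≈ -1.4000)
z(J, Q) = -97/10 (z(J, Q) = -2 + (-7*(6 + 5)/5)/2 = -2 + (-7/5*11)/2 = -2 + (½)*(-77/5) = -2 - 77/10 = -97/10)
H(I, d) = -9 + I*d
(H(39, 13) + z(-108, -94)) - 2991 = ((-9 + 39*13) - 97/10) - 2991 = ((-9 + 507) - 97/10) - 2991 = (498 - 97/10) - 2991 = 4883/10 - 2991 = -25027/10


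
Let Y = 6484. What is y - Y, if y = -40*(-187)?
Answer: 996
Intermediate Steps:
y = 7480
y - Y = 7480 - 1*6484 = 7480 - 6484 = 996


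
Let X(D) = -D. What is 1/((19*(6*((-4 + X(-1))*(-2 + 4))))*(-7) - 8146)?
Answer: -1/3358 ≈ -0.00029780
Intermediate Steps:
1/((19*(6*((-4 + X(-1))*(-2 + 4))))*(-7) - 8146) = 1/((19*(6*((-4 - 1*(-1))*(-2 + 4))))*(-7) - 8146) = 1/((19*(6*((-4 + 1)*2)))*(-7) - 8146) = 1/((19*(6*(-3*2)))*(-7) - 8146) = 1/((19*(6*(-6)))*(-7) - 8146) = 1/((19*(-36))*(-7) - 8146) = 1/(-684*(-7) - 8146) = 1/(4788 - 8146) = 1/(-3358) = -1/3358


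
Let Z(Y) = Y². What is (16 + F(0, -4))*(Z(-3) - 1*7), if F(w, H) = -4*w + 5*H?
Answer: -8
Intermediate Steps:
(16 + F(0, -4))*(Z(-3) - 1*7) = (16 + (-4*0 + 5*(-4)))*((-3)² - 1*7) = (16 + (0 - 20))*(9 - 7) = (16 - 20)*2 = -4*2 = -8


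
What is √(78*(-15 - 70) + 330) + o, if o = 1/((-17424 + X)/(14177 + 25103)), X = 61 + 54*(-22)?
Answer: -39280/18551 + 30*I*√7 ≈ -2.1174 + 79.373*I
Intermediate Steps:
X = -1127 (X = 61 - 1188 = -1127)
o = -39280/18551 (o = 1/((-17424 - 1127)/(14177 + 25103)) = 1/(-18551/39280) = -39280/18551 ≈ -2.1174)
√(78*(-15 - 70) + 330) + o = √(78*(-15 - 70) + 330) - 39280/18551 = √(78*(-85) + 330) - 39280/18551 = √(-6630 + 330) - 39280/18551 = √(-6300) - 39280/18551 = 30*I*√7 - 39280/18551 = -39280/18551 + 30*I*√7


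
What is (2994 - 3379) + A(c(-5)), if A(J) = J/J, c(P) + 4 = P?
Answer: -384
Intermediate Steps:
c(P) = -4 + P
A(J) = 1
(2994 - 3379) + A(c(-5)) = (2994 - 3379) + 1 = -385 + 1 = -384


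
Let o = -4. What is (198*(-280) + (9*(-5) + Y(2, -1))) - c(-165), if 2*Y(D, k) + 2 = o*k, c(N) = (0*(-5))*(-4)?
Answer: -55484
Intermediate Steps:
c(N) = 0 (c(N) = 0*(-4) = 0)
Y(D, k) = -1 - 2*k (Y(D, k) = -1 + (-4*k)/2 = -1 - 2*k)
(198*(-280) + (9*(-5) + Y(2, -1))) - c(-165) = (198*(-280) + (9*(-5) + (-1 - 2*(-1)))) - 1*0 = (-55440 + (-45 + (-1 + 2))) + 0 = (-55440 + (-45 + 1)) + 0 = (-55440 - 44) + 0 = -55484 + 0 = -55484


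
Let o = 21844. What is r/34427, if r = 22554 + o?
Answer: 44398/34427 ≈ 1.2896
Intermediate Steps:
r = 44398 (r = 22554 + 21844 = 44398)
r/34427 = 44398/34427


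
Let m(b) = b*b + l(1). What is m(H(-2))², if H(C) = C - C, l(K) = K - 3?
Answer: 4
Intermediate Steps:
l(K) = -3 + K
H(C) = 0
m(b) = -2 + b² (m(b) = b*b + (-3 + 1) = b² - 2 = -2 + b²)
m(H(-2))² = (-2 + 0²)² = (-2 + 0)² = (-2)² = 4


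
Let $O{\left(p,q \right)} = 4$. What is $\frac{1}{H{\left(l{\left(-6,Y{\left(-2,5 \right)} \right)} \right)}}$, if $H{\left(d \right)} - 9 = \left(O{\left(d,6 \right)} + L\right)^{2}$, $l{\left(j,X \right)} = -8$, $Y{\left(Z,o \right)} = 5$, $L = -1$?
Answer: $\frac{1}{18} \approx 0.055556$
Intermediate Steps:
$H{\left(d \right)} = 18$ ($H{\left(d \right)} = 9 + \left(4 - 1\right)^{2} = 9 + 3^{2} = 9 + 9 = 18$)
$\frac{1}{H{\left(l{\left(-6,Y{\left(-2,5 \right)} \right)} \right)}} = \frac{1}{18}$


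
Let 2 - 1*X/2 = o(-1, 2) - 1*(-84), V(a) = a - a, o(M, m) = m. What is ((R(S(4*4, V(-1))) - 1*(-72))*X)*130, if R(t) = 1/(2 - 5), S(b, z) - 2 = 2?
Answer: -1565200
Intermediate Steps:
V(a) = 0
S(b, z) = 4 (S(b, z) = 2 + 2 = 4)
R(t) = -⅓ (R(t) = 1/(-3) = -⅓)
X = -168 (X = 4 - 2*(2 - 1*(-84)) = 4 - 2*(2 + 84) = 4 - 2*86 = 4 - 172 = -168)
((R(S(4*4, V(-1))) - 1*(-72))*X)*130 = ((-⅓ - 1*(-72))*(-168))*130 = ((-⅓ + 72)*(-168))*130 = ((215/3)*(-168))*130 = -12040*130 = -1565200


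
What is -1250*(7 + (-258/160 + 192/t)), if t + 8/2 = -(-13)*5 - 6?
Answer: -976625/88 ≈ -11098.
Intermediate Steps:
t = 55 (t = -4 + (-(-13)*5 - 6) = -4 + (-13*(-5) - 6) = -4 + (65 - 6) = -4 + 59 = 55)
-1250*(7 + (-258/160 + 192/t)) = -1250*(7 + (-258/160 + 192/55)) = -1250*(7 + (-258*1/160 + 192*(1/55))) = -1250*(7 + (-129/80 + 192/55)) = -1250*(7 + 1653/880) = -1250*7813/880 = -976625/88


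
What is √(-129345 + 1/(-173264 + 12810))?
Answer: I*√3330049901834474/160454 ≈ 359.65*I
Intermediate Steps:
√(-129345 + 1/(-173264 + 12810)) = √(-129345 + 1/(-160454)) = √(-129345 - 1/160454) = √(-20753922631/160454) = I*√3330049901834474/160454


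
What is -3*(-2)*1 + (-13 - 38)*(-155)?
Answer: 7911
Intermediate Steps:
-3*(-2)*1 + (-13 - 38)*(-155) = 6*1 - 51*(-155) = 6 + 7905 = 7911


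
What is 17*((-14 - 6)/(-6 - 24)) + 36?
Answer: 142/3 ≈ 47.333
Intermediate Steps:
17*((-14 - 6)/(-6 - 24)) + 36 = 17*(-20/(-30)) + 36 = 17*(-20*(-1/30)) + 36 = 17*(2/3) + 36 = 34/3 + 36 = 142/3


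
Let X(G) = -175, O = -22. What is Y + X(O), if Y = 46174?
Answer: 45999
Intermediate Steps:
Y + X(O) = 46174 - 175 = 45999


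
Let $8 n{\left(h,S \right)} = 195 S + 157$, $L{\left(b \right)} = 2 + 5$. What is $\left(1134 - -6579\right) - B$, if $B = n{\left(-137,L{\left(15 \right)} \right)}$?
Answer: $\frac{30091}{4} \approx 7522.8$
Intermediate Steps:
$L{\left(b \right)} = 7$
$n{\left(h,S \right)} = \frac{157}{8} + \frac{195 S}{8}$ ($n{\left(h,S \right)} = \frac{195 S + 157}{8} = \frac{157 + 195 S}{8} = \frac{157}{8} + \frac{195 S}{8}$)
$B = \frac{761}{4}$ ($B = \frac{157}{8} + \frac{195}{8} \cdot 7 = \frac{157}{8} + \frac{1365}{8} = \frac{761}{4} \approx 190.25$)
$\left(1134 - -6579\right) - B = \left(1134 - -6579\right) - \frac{761}{4} = \left(1134 + 6579\right) - \frac{761}{4} = 7713 - \frac{761}{4} = \frac{30091}{4}$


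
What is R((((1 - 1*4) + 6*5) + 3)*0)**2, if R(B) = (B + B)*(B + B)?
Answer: 0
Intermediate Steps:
R(B) = 4*B**2 (R(B) = (2*B)*(2*B) = 4*B**2)
R((((1 - 1*4) + 6*5) + 3)*0)**2 = (4*((((1 - 1*4) + 6*5) + 3)*0)**2)**2 = (4*((((1 - 4) + 30) + 3)*0)**2)**2 = (4*(((-3 + 30) + 3)*0)**2)**2 = (4*((27 + 3)*0)**2)**2 = (4*(30*0)**2)**2 = (4*0**2)**2 = (4*0)**2 = 0**2 = 0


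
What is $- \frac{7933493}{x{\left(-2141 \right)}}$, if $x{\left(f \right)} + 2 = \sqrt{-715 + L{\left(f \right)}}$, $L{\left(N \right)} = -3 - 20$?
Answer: $\frac{7933493}{371} + \frac{23800479 i \sqrt{82}}{742} \approx 21384.0 + 2.9046 \cdot 10^{5} i$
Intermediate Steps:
$L{\left(N \right)} = -23$ ($L{\left(N \right)} = -3 - 20 = -23$)
$x{\left(f \right)} = -2 + 3 i \sqrt{82}$ ($x{\left(f \right)} = -2 + \sqrt{-715 - 23} = -2 + \sqrt{-738} = -2 + 3 i \sqrt{82}$)
$- \frac{7933493}{x{\left(-2141 \right)}} = - \frac{7933493}{-2 + 3 i \sqrt{82}}$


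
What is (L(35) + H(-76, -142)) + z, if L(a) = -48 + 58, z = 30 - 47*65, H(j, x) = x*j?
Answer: 7777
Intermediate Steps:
H(j, x) = j*x
z = -3025 (z = 30 - 3055 = -3025)
L(a) = 10
(L(35) + H(-76, -142)) + z = (10 - 76*(-142)) - 3025 = (10 + 10792) - 3025 = 10802 - 3025 = 7777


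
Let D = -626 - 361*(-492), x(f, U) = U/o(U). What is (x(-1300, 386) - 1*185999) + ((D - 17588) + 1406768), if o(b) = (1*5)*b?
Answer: 6900836/5 ≈ 1.3802e+6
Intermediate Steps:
o(b) = 5*b
x(f, U) = ⅕ (x(f, U) = U/((5*U)) = U*(1/(5*U)) = ⅕)
D = 176986 (D = -626 + 177612 = 176986)
(x(-1300, 386) - 1*185999) + ((D - 17588) + 1406768) = (⅕ - 1*185999) + ((176986 - 17588) + 1406768) = (⅕ - 185999) + (159398 + 1406768) = -929994/5 + 1566166 = 6900836/5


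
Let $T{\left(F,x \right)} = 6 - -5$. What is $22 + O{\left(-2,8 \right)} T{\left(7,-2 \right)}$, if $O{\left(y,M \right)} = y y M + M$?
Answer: $462$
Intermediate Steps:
$T{\left(F,x \right)} = 11$ ($T{\left(F,x \right)} = 6 + 5 = 11$)
$O{\left(y,M \right)} = M + M y^{2}$ ($O{\left(y,M \right)} = y^{2} M + M = M y^{2} + M = M + M y^{2}$)
$22 + O{\left(-2,8 \right)} T{\left(7,-2 \right)} = 22 + 8 \left(1 + \left(-2\right)^{2}\right) 11 = 22 + 8 \left(1 + 4\right) 11 = 22 + 8 \cdot 5 \cdot 11 = 22 + 40 \cdot 11 = 22 + 440 = 462$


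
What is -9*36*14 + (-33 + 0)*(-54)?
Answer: -2754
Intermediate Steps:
-9*36*14 + (-33 + 0)*(-54) = -324*14 - 33*(-54) = -4536 + 1782 = -2754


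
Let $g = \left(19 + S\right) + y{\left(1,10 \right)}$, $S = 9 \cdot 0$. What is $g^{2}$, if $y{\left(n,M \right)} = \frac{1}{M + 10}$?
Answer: $\frac{145161}{400} \approx 362.9$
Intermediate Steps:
$S = 0$
$y{\left(n,M \right)} = \frac{1}{10 + M}$
$g = \frac{381}{20}$ ($g = \left(19 + 0\right) + \frac{1}{10 + 10} = 19 + \frac{1}{20} = \frac{381}{20} \approx 19.05$)
$g^{2} = \left(\frac{381}{20}\right)^{2} = \frac{145161}{400}$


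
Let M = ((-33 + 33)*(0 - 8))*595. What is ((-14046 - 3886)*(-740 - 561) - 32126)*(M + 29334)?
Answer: 683406107604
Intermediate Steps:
M = 0 (M = (0*(-8))*595 = 0*595 = 0)
((-14046 - 3886)*(-740 - 561) - 32126)*(M + 29334) = ((-14046 - 3886)*(-740 - 561) - 32126)*(0 + 29334) = (-17932*(-1301) - 32126)*29334 = (23329532 - 32126)*29334 = 23297406*29334 = 683406107604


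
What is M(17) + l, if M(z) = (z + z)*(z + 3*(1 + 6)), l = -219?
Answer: 1073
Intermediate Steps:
M(z) = 2*z*(21 + z) (M(z) = (2*z)*(z + 3*7) = (2*z)*(z + 21) = (2*z)*(21 + z) = 2*z*(21 + z))
M(17) + l = 2*17*(21 + 17) - 219 = 2*17*38 - 219 = 1292 - 219 = 1073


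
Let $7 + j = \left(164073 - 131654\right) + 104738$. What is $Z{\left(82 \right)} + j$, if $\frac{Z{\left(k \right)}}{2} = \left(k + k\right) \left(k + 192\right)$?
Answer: $227022$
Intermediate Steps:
$Z{\left(k \right)} = 4 k \left(192 + k\right)$ ($Z{\left(k \right)} = 2 \left(k + k\right) \left(k + 192\right) = 2 \cdot 2 k \left(192 + k\right) = 4 k \left(192 + k\right)$)
$j = 137150$ ($j = -7 + \left(\left(164073 - 131654\right) + 104738\right) = -7 + \left(32419 + 104738\right) = -7 + 137157 = 137150$)
$Z{\left(82 \right)} + j = 4 \cdot 82 \left(192 + 82\right) + 137150 = 4 \cdot 82 \cdot 274 + 137150 = 89872 + 137150 = 227022$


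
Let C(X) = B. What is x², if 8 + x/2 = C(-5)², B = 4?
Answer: 256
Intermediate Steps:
C(X) = 4
x = 16 (x = -16 + 2*4² = -16 + 2*16 = -16 + 32 = 16)
x² = 16² = 256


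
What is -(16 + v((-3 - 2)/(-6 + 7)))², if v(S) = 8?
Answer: -576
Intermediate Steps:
-(16 + v((-3 - 2)/(-6 + 7)))² = -(16 + 8)² = -1*24² = -1*576 = -576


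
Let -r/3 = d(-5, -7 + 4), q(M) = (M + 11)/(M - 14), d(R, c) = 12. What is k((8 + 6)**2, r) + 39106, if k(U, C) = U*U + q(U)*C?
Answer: 7050776/91 ≈ 77481.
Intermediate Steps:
q(M) = (11 + M)/(-14 + M)
r = -36 (r = -3*12 = -36)
k(U, C) = U**2 + C*(11 + U)/(-14 + U) (k(U, C) = U*U + ((11 + U)/(-14 + U))*C = U**2 + C*(11 + U)/(-14 + U))
k((8 + 6)**2, r) + 39106 = (-36*(11 + (8 + 6)**2) + ((8 + 6)**2)**2*(-14 + (8 + 6)**2))/(-14 + (8 + 6)**2) + 39106 = (-36*(11 + 14**2) + (14**2)**2*(-14 + 14**2))/(-14 + 14**2) + 39106 = (-36*(11 + 196) + 196**2*(-14 + 196))/(-14 + 196) + 39106 = (-36*207 + 38416*182)/182 + 39106 = (-7452 + 6991712)/182 + 39106 = (1/182)*6984260 + 39106 = 3492130/91 + 39106 = 7050776/91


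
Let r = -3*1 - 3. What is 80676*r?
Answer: -484056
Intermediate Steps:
r = -6 (r = -3 - 3 = -6)
80676*r = 80676*(-6) = -484056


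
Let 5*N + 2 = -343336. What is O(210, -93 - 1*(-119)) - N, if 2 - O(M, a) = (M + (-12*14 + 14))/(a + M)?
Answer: 20257462/295 ≈ 68669.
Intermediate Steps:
N = -343338/5 (N = -2/5 + (1/5)*(-343336) = -2/5 - 343336/5 = -343338/5 ≈ -68668.)
O(M, a) = 2 - (-154 + M)/(M + a) (O(M, a) = 2 - (M + (-12*14 + 14))/(a + M) = 2 - (M + (-168 + 14))/(M + a) = 2 - (M - 154)/(M + a) = 2 - (-154 + M)/(M + a))
O(210, -93 - 1*(-119)) - N = (154 + 210 + 2*(-93 - 1*(-119)))/(210 + (-93 - 1*(-119))) - 1*(-343338/5) = (154 + 210 + 2*(-93 + 119))/(210 + (-93 + 119)) + 343338/5 = (154 + 210 + 2*26)/(210 + 26) + 343338/5 = (154 + 210 + 52)/236 + 343338/5 = (1/236)*416 + 343338/5 = 104/59 + 343338/5 = 20257462/295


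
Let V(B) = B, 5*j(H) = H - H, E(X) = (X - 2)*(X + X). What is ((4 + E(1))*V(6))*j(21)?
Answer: 0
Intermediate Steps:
E(X) = 2*X*(-2 + X) (E(X) = (-2 + X)*(2*X) = 2*X*(-2 + X))
j(H) = 0 (j(H) = (H - H)/5 = (⅕)*0 = 0)
((4 + E(1))*V(6))*j(21) = ((4 + 2*1*(-2 + 1))*6)*0 = ((4 + 2*1*(-1))*6)*0 = ((4 - 2)*6)*0 = (2*6)*0 = 12*0 = 0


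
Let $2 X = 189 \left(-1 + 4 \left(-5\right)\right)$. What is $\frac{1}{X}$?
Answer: $- \frac{2}{3969} \approx -0.00050391$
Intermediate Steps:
$X = - \frac{3969}{2}$ ($X = \frac{189 \left(-1 + 4 \left(-5\right)\right)}{2} = \frac{189 \left(-1 - 20\right)}{2} = \frac{189 \left(-21\right)}{2} = \frac{1}{2} \left(-3969\right) = - \frac{3969}{2} \approx -1984.5$)
$\frac{1}{X} = \frac{1}{- \frac{3969}{2}} = - \frac{2}{3969}$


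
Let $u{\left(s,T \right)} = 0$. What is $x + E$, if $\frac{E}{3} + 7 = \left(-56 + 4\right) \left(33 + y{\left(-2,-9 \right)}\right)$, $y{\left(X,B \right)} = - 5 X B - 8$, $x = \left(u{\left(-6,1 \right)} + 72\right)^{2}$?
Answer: $15303$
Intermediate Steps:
$x = 5184$ ($x = \left(0 + 72\right)^{2} = 72^{2} = 5184$)
$y{\left(X,B \right)} = -8 - 5 B X$ ($y{\left(X,B \right)} = - 5 B X - 8 = -8 - 5 B X$)
$E = 10119$ ($E = -21 + 3 \left(-56 + 4\right) \left(33 - \left(8 - -90\right)\right) = -21 + 3 \left(- 52 \left(33 - 98\right)\right) = -21 + 3 \left(\left(-52\right) \left(-65\right)\right) = -21 + 3 \cdot 3380 = -21 + 10140 = 10119$)
$x + E = 5184 + 10119 = 15303$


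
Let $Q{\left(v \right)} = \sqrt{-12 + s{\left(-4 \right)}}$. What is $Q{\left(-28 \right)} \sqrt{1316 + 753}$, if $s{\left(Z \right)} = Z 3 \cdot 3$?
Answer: $4 i \sqrt{6207} \approx 315.14 i$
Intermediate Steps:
$s{\left(Z \right)} = 9 Z$ ($s{\left(Z \right)} = 3 Z 3 = 9 Z$)
$Q{\left(v \right)} = 4 i \sqrt{3}$ ($Q{\left(v \right)} = \sqrt{-12 + 9 \left(-4\right)} = \sqrt{-12 - 36} = \sqrt{-48} = 4 i \sqrt{3}$)
$Q{\left(-28 \right)} \sqrt{1316 + 753} = 4 i \sqrt{3} \sqrt{1316 + 753} = 4 i \sqrt{3} \sqrt{2069} = 4 i \sqrt{6207}$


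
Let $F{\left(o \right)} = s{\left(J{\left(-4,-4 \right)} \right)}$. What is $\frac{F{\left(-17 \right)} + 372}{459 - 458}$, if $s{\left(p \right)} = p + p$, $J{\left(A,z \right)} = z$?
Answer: $364$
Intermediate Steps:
$s{\left(p \right)} = 2 p$
$F{\left(o \right)} = -8$ ($F{\left(o \right)} = 2 \left(-4\right) = -8$)
$\frac{F{\left(-17 \right)} + 372}{459 - 458} = \frac{-8 + 372}{459 - 458} = \frac{364}{1} = 364 \cdot 1 = 364$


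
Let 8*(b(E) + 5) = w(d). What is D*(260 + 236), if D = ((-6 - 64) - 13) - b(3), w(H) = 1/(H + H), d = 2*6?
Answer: -464287/12 ≈ -38691.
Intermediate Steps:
d = 12
w(H) = 1/(2*H)
b(E) = -959/192 (b(E) = -5 + ((1/2)/12)/8 = -5 + ((1/2)*(1/12))/8 = -5 + (1/8)*(1/24) = -5 + 1/192 = -959/192)
D = -14977/192 (D = ((-6 - 64) - 13) - 1*(-959/192) = (-70 - 13) + 959/192 = -83 + 959/192 = -14977/192 ≈ -78.005)
D*(260 + 236) = -14977*(260 + 236)/192 = -14977/192*496 = -464287/12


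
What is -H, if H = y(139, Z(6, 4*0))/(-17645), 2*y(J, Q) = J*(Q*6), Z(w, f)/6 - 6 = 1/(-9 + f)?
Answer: 14734/17645 ≈ 0.83502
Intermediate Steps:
Z(w, f) = 36 + 6/(-9 + f)
y(J, Q) = 3*J*Q (y(J, Q) = (J*(Q*6))/2 = (J*(6*Q))/2 = (6*J*Q)/2 = 3*J*Q)
H = -14734/17645 (H = (3*139*(6*(-53 + 6*(4*0))/(-9 + 4*0)))/(-17645) = (3*139*(6*(-53 + 6*0)/(-9 + 0)))*(-1/17645) = (3*139*(6*(-53 + 0)/(-9)))*(-1/17645) = (3*139*(6*(-⅑)*(-53)))*(-1/17645) = (3*139*(106/3))*(-1/17645) = 14734*(-1/17645) = -14734/17645 ≈ -0.83502)
-H = -1*(-14734/17645) = 14734/17645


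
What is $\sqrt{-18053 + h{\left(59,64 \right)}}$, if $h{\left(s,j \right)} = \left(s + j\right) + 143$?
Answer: $77 i \sqrt{3} \approx 133.37 i$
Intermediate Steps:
$h{\left(s,j \right)} = 143 + j + s$ ($h{\left(s,j \right)} = \left(j + s\right) + 143 = 143 + j + s$)
$\sqrt{-18053 + h{\left(59,64 \right)}} = \sqrt{-18053 + \left(143 + 64 + 59\right)} = \sqrt{-18053 + 266} = \sqrt{-17787} = 77 i \sqrt{3}$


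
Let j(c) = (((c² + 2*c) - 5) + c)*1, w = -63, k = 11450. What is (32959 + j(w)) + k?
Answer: 48184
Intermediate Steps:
j(c) = -5 + c² + 3*c (j(c) = ((-5 + c² + 2*c) + c)*1 = (-5 + c² + 3*c)*1 = -5 + c² + 3*c)
(32959 + j(w)) + k = (32959 + (-5 + (-63)² + 3*(-63))) + 11450 = (32959 + (-5 + 3969 - 189)) + 11450 = (32959 + 3775) + 11450 = 36734 + 11450 = 48184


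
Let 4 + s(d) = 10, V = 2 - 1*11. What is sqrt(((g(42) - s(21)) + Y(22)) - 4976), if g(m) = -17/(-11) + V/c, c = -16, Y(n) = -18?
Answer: I*sqrt(9675919)/44 ≈ 70.696*I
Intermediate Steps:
V = -9 (V = 2 - 11 = -9)
s(d) = 6 (s(d) = -4 + 10 = 6)
g(m) = 371/176 (g(m) = -17/(-11) - 9/(-16) = -17*(-1/11) - 9*(-1/16) = 17/11 + 9/16 = 371/176)
sqrt(((g(42) - s(21)) + Y(22)) - 4976) = sqrt(((371/176 - 1*6) - 18) - 4976) = sqrt(((371/176 - 6) - 18) - 4976) = sqrt((-685/176 - 18) - 4976) = sqrt(-3853/176 - 4976) = sqrt(-879629/176) = I*sqrt(9675919)/44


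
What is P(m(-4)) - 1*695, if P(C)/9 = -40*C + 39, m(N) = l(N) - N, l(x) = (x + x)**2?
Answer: -24824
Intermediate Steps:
l(x) = 4*x**2 (l(x) = (2*x)**2 = 4*x**2)
m(N) = -N + 4*N**2 (m(N) = 4*N**2 - N = -N + 4*N**2)
P(C) = 351 - 360*C (P(C) = 9*(-40*C + 39) = 9*(39 - 40*C) = 351 - 360*C)
P(m(-4)) - 1*695 = (351 - (-1440)*(-1 + 4*(-4))) - 1*695 = (351 - (-1440)*(-1 - 16)) - 695 = (351 - (-1440)*(-17)) - 695 = (351 - 360*68) - 695 = (351 - 24480) - 695 = -24129 - 695 = -24824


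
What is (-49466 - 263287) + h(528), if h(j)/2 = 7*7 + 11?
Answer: -312633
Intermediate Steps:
h(j) = 120 (h(j) = 2*(7*7 + 11) = 2*(49 + 11) = 2*60 = 120)
(-49466 - 263287) + h(528) = (-49466 - 263287) + 120 = -312753 + 120 = -312633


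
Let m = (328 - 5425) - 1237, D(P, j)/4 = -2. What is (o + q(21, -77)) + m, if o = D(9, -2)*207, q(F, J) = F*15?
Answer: -7675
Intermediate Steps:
D(P, j) = -8 (D(P, j) = 4*(-2) = -8)
q(F, J) = 15*F
m = -6334 (m = -5097 - 1237 = -6334)
o = -1656 (o = -8*207 = -1656)
(o + q(21, -77)) + m = (-1656 + 15*21) - 6334 = (-1656 + 315) - 6334 = -1341 - 6334 = -7675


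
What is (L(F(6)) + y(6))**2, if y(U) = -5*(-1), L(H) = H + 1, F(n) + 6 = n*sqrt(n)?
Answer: 216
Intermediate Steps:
F(n) = -6 + n**(3/2) (F(n) = -6 + n*sqrt(n) = -6 + n**(3/2))
L(H) = 1 + H
y(U) = 5
(L(F(6)) + y(6))**2 = ((1 + (-6 + 6**(3/2))) + 5)**2 = ((1 + (-6 + 6*sqrt(6))) + 5)**2 = ((-5 + 6*sqrt(6)) + 5)**2 = (6*sqrt(6))**2 = 216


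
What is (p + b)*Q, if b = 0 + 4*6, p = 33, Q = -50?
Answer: -2850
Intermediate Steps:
b = 24 (b = 0 + 24 = 24)
(p + b)*Q = (33 + 24)*(-50) = 57*(-50) = -2850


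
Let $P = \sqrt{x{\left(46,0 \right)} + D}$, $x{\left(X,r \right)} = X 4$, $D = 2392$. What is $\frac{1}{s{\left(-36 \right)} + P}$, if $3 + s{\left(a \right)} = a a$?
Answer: $\frac{1293}{1669273} - \frac{4 \sqrt{161}}{1669273} \approx 0.00074418$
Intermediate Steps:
$x{\left(X,r \right)} = 4 X$
$s{\left(a \right)} = -3 + a^{2}$ ($s{\left(a \right)} = -3 + a a = -3 + a^{2}$)
$P = 4 \sqrt{161}$ ($P = \sqrt{4 \cdot 46 + 2392} = \sqrt{184 + 2392} = \sqrt{2576} = 4 \sqrt{161} \approx 50.754$)
$\frac{1}{s{\left(-36 \right)} + P} = \frac{1}{\left(-3 + \left(-36\right)^{2}\right) + 4 \sqrt{161}} = \frac{1}{\left(-3 + 1296\right) + 4 \sqrt{161}} = \frac{1}{1293 + 4 \sqrt{161}}$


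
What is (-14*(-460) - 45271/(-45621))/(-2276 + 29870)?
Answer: 293844511/1258865874 ≈ 0.23342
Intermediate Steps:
(-14*(-460) - 45271/(-45621))/(-2276 + 29870) = (6440 - 45271*(-1/45621))/27594 = (6440 + 45271/45621)*(1/27594) = (293844511/45621)*(1/27594) = 293844511/1258865874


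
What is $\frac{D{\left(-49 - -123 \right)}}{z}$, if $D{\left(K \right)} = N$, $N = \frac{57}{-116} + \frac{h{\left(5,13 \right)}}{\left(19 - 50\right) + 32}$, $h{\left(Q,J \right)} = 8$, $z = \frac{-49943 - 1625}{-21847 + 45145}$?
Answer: $- \frac{922389}{271904} \approx -3.3923$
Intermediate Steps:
$z = - \frac{2344}{1059}$ ($z = - \frac{51568}{23298} = \left(-51568\right) \frac{1}{23298} = - \frac{2344}{1059} \approx -2.2134$)
$N = \frac{871}{116}$ ($N = \frac{57}{-116} + \frac{8}{\left(19 - 50\right) + 32} = 57 \left(- \frac{1}{116}\right) + \frac{8}{-31 + 32} = - \frac{57}{116} + \frac{8}{1} = - \frac{57}{116} + 8 \cdot 1 = - \frac{57}{116} + 8 = \frac{871}{116} \approx 7.5086$)
$D{\left(K \right)} = \frac{871}{116}$
$\frac{D{\left(-49 - -123 \right)}}{z} = \frac{871}{116 \left(- \frac{2344}{1059}\right)} = \frac{871}{116} \left(- \frac{1059}{2344}\right) = - \frac{922389}{271904}$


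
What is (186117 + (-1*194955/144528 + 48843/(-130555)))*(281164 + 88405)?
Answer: 432615230544798966173/6289617680 ≈ 6.8782e+10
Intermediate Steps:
(186117 + (-1*194955/144528 + 48843/(-130555)))*(281164 + 88405) = (186117 + (-194955*1/144528 + 48843*(-1/130555)))*369569 = (186117 + (-64985/48176 - 48843/130555))*369569 = (186117 - 10837177043/6289617680)*369569 = (1170593936571517/6289617680)*369569 = 432615230544798966173/6289617680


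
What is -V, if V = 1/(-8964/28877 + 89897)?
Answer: -28877/2595946705 ≈ -1.1124e-5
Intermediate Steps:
V = 28877/2595946705 (V = 1/(-8964*1/28877 + 89897) = 1/(-8964/28877 + 89897) = 1/(2595946705/28877) = 28877/2595946705 ≈ 1.1124e-5)
-V = -1*28877/2595946705 = -28877/2595946705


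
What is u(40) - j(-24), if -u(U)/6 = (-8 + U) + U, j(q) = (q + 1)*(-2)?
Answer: -478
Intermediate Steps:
j(q) = -2 - 2*q (j(q) = (1 + q)*(-2) = -2 - 2*q)
u(U) = 48 - 12*U (u(U) = -6*((-8 + U) + U) = -6*(-8 + 2*U) = 48 - 12*U)
u(40) - j(-24) = (48 - 12*40) - (-2 - 2*(-24)) = (48 - 480) - (-2 + 48) = -432 - 1*46 = -432 - 46 = -478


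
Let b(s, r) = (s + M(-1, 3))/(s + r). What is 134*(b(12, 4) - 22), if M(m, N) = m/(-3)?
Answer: -68273/24 ≈ -2844.7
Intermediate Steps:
M(m, N) = -m/3 (M(m, N) = m*(-⅓) = -m/3)
b(s, r) = (⅓ + s)/(r + s) (b(s, r) = (s - ⅓*(-1))/(s + r) = (s + ⅓)/(r + s) = (⅓ + s)/(r + s))
134*(b(12, 4) - 22) = 134*((⅓ + 12)/(4 + 12) - 22) = 134*((37/3)/16 - 22) = 134*((1/16)*(37/3) - 22) = 134*(37/48 - 22) = 134*(-1019/48) = -68273/24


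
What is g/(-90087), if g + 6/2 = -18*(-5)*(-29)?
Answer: 871/30029 ≈ 0.029005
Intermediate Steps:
g = -2613 (g = -3 - 18*(-5)*(-29) = -3 + 90*(-29) = -3 - 2610 = -2613)
g/(-90087) = -2613/(-90087) = -2613*(-1/90087) = 871/30029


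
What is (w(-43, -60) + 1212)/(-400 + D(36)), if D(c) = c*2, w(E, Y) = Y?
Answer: -144/41 ≈ -3.5122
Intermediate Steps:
D(c) = 2*c
(w(-43, -60) + 1212)/(-400 + D(36)) = (-60 + 1212)/(-400 + 2*36) = 1152/(-400 + 72) = 1152/(-328) = 1152*(-1/328) = -144/41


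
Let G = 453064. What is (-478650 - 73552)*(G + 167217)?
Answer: -342520408762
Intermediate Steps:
(-478650 - 73552)*(G + 167217) = (-478650 - 73552)*(453064 + 167217) = -552202*620281 = -342520408762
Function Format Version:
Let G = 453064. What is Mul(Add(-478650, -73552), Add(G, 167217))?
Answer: -342520408762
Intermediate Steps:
Mul(Add(-478650, -73552), Add(G, 167217)) = Mul(Add(-478650, -73552), Add(453064, 167217)) = Mul(-552202, 620281) = -342520408762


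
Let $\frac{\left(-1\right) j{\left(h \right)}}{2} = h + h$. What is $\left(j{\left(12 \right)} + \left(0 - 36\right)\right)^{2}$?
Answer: $7056$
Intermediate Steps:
$j{\left(h \right)} = - 4 h$ ($j{\left(h \right)} = - 2 \left(h + h\right) = - 2 \cdot 2 h = - 4 h$)
$\left(j{\left(12 \right)} + \left(0 - 36\right)\right)^{2} = \left(\left(-4\right) 12 + \left(0 - 36\right)\right)^{2} = \left(-48 + \left(0 - 36\right)\right)^{2} = \left(-48 - 36\right)^{2} = \left(-84\right)^{2} = 7056$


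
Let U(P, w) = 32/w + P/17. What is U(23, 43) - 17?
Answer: -10894/731 ≈ -14.903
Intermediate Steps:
U(P, w) = 32/w + P/17 (U(P, w) = 32/w + P*(1/17) = 32/w + P/17)
U(23, 43) - 17 = (32/43 + (1/17)*23) - 17 = (32*(1/43) + 23/17) - 17 = (32/43 + 23/17) - 17 = 1533/731 - 17 = -10894/731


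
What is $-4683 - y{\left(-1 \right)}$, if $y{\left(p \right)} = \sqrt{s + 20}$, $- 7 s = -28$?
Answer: $-4683 - 2 \sqrt{6} \approx -4687.9$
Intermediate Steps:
$s = 4$ ($s = \left(- \frac{1}{7}\right) \left(-28\right) = 4$)
$y{\left(p \right)} = 2 \sqrt{6}$ ($y{\left(p \right)} = \sqrt{4 + 20} = \sqrt{24} = 2 \sqrt{6}$)
$-4683 - y{\left(-1 \right)} = -4683 - 2 \sqrt{6}$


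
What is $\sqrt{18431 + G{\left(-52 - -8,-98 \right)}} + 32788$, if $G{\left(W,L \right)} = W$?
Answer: $32788 + 9 \sqrt{227} \approx 32924.0$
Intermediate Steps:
$\sqrt{18431 + G{\left(-52 - -8,-98 \right)}} + 32788 = \sqrt{18431 - 44} + 32788 = \sqrt{18387} + 32788 = 9 \sqrt{227} + 32788 = 32788 + 9 \sqrt{227}$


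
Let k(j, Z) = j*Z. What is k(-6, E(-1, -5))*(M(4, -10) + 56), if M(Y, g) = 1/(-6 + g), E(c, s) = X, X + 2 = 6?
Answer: -2685/2 ≈ -1342.5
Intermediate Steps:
X = 4 (X = -2 + 6 = 4)
E(c, s) = 4
k(j, Z) = Z*j
k(-6, E(-1, -5))*(M(4, -10) + 56) = (4*(-6))*(1/(-6 - 10) + 56) = -24*(1/(-16) + 56) = -24*(-1/16 + 56) = -24*895/16 = -2685/2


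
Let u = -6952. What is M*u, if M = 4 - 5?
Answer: 6952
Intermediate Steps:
M = -1
M*u = -1*(-6952) = 6952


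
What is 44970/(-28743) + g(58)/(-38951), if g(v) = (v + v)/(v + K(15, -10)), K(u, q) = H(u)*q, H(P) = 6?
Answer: -53029072/33926321 ≈ -1.5631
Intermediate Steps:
K(u, q) = 6*q
g(v) = 2*v/(-60 + v) (g(v) = (v + v)/(v + 6*(-10)) = (2*v)/(v - 60) = (2*v)/(-60 + v) = 2*v/(-60 + v))
44970/(-28743) + g(58)/(-38951) = 44970/(-28743) + (2*58/(-60 + 58))/(-38951) = 44970*(-1/28743) + (2*58/(-2))*(-1/38951) = -14990/9581 + (2*58*(-½))*(-1/38951) = -14990/9581 - 58*(-1/38951) = -14990/9581 + 58/38951 = -53029072/33926321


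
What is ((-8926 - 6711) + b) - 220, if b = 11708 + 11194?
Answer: 7045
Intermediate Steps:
b = 22902
((-8926 - 6711) + b) - 220 = ((-8926 - 6711) + 22902) - 220 = (-15637 + 22902) - 220 = 7265 - 220 = 7045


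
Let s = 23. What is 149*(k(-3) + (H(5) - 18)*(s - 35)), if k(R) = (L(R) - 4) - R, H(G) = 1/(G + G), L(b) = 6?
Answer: 163751/5 ≈ 32750.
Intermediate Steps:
H(G) = 1/(2*G)
k(R) = 2 - R (k(R) = (6 - 4) - R = 2 - R)
149*(k(-3) + (H(5) - 18)*(s - 35)) = 149*((2 - 1*(-3)) + ((1/2)/5 - 18)*(23 - 35)) = 149*((2 + 3) + ((1/2)*(1/5) - 18)*(-12)) = 149*(5 + (1/10 - 18)*(-12)) = 149*(5 - 179/10*(-12)) = 149*(5 + 1074/5) = 149*(1099/5) = 163751/5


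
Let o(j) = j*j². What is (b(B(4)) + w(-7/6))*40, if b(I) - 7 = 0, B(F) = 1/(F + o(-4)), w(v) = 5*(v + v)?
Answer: -560/3 ≈ -186.67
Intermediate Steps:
o(j) = j³
w(v) = 10*v (w(v) = 5*(2*v) = 10*v)
B(F) = 1/(-64 + F) (B(F) = 1/(F + (-4)³) = 1/(F - 64) = 1/(-64 + F))
b(I) = 7 (b(I) = 7 + 0 = 7)
(b(B(4)) + w(-7/6))*40 = (7 + 10*(-7/6))*40 = (7 - 35/3)*40 = -14/3*40 = -560/3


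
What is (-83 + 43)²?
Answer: 1600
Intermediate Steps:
(-83 + 43)² = (-40)² = 1600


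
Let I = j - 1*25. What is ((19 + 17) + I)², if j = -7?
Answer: 16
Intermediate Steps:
I = -32 (I = -7 - 1*25 = -7 - 25 = -32)
((19 + 17) + I)² = ((19 + 17) - 32)² = (36 - 32)² = 4² = 16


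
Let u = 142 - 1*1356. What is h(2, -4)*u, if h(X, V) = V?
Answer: 4856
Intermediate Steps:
u = -1214 (u = 142 - 1356 = -1214)
h(2, -4)*u = -4*(-1214) = 4856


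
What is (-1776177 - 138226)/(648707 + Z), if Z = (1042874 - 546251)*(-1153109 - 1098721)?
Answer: 1914403/1118309921383 ≈ 1.7119e-6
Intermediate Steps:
Z = -1118310570090 (Z = 496623*(-2251830) = -1118310570090)
(-1776177 - 138226)/(648707 + Z) = (-1776177 - 138226)/(648707 - 1118310570090) = -1914403/(-1118309921383) = -1914403*(-1/1118309921383) = 1914403/1118309921383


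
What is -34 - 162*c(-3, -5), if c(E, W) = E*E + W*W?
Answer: -5542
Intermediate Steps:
c(E, W) = E² + W²
-34 - 162*c(-3, -5) = -34 - 162*((-3)² + (-5)²) = -34 - 162*(9 + 25) = -34 - 162*34 = -34 - 5508 = -5542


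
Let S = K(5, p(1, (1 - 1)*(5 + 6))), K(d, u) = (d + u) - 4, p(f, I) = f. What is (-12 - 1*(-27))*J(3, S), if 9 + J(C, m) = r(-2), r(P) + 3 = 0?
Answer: -180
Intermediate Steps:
r(P) = -3 (r(P) = -3 + 0 = -3)
K(d, u) = -4 + d + u
S = 2 (S = -4 + 5 + 1 = 2)
J(C, m) = -12 (J(C, m) = -9 - 3 = -12)
(-12 - 1*(-27))*J(3, S) = (-12 - 1*(-27))*(-12) = (-12 + 27)*(-12) = 15*(-12) = -180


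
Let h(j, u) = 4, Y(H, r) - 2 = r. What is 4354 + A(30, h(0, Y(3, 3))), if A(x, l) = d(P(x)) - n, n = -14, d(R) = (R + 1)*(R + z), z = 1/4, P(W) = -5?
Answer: 4387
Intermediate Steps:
z = 1/4 (z = 1*(1/4) = 1/4 ≈ 0.25000)
Y(H, r) = 2 + r
d(R) = (1 + R)*(1/4 + R) (d(R) = (R + 1)*(R + 1/4) = (1 + R)*(1/4 + R))
A(x, l) = 33 (A(x, l) = (1/4 + (-5)**2 + (5/4)*(-5)) - 1*(-14) = (1/4 + 25 - 25/4) + 14 = 19 + 14 = 33)
4354 + A(30, h(0, Y(3, 3))) = 4354 + 33 = 4387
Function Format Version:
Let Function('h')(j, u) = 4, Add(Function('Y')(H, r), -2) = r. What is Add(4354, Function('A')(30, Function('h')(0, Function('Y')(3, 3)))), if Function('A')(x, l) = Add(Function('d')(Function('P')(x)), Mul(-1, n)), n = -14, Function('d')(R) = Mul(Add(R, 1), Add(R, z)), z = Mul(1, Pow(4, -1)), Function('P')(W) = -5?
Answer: 4387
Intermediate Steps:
z = Rational(1, 4) (z = Mul(1, Rational(1, 4)) = Rational(1, 4) ≈ 0.25000)
Function('Y')(H, r) = Add(2, r)
Function('d')(R) = Mul(Add(1, R), Add(Rational(1, 4), R)) (Function('d')(R) = Mul(Add(R, 1), Add(R, Rational(1, 4))) = Mul(Add(1, R), Add(Rational(1, 4), R)))
Function('A')(x, l) = 33 (Function('A')(x, l) = Add(Add(Rational(1, 4), Pow(-5, 2), Mul(Rational(5, 4), -5)), Mul(-1, -14)) = Add(Add(Rational(1, 4), 25, Rational(-25, 4)), 14) = Add(19, 14) = 33)
Add(4354, Function('A')(30, Function('h')(0, Function('Y')(3, 3)))) = Add(4354, 33) = 4387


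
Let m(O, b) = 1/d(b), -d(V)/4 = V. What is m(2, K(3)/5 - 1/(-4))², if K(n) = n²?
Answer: 25/1681 ≈ 0.014872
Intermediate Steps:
d(V) = -4*V
m(O, b) = -1/(4*b) (m(O, b) = 1/(-4*b) = -1/(4*b))
m(2, K(3)/5 - 1/(-4))² = (-1/(4*(3²/5 - 1/(-4))))² = (-1/(4*(9*(⅕) - 1*(-¼))))² = (-1/(4*(9/5 + ¼)))² = (-1/(4*41/20))² = (-¼*20/41)² = (-5/41)² = 25/1681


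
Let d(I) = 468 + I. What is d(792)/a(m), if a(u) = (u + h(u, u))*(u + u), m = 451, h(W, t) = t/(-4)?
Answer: 840/203401 ≈ 0.0041298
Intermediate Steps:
h(W, t) = -t/4 (h(W, t) = t*(-¼) = -t/4)
a(u) = 3*u²/2 (a(u) = (u - u/4)*(u + u) = (3*u/4)*(2*u) = 3*u²/2)
d(792)/a(m) = (468 + 792)/(((3/2)*451²)) = 1260/(((3/2)*203401)) = 1260/(610203/2) = 1260*(2/610203) = 840/203401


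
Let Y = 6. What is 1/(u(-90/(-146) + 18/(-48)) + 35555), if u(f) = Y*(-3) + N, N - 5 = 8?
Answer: 1/35550 ≈ 2.8129e-5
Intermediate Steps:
N = 13 (N = 5 + 8 = 13)
u(f) = -5 (u(f) = 6*(-3) + 13 = -18 + 13 = -5)
1/(u(-90/(-146) + 18/(-48)) + 35555) = 1/(-5 + 35555) = 1/35550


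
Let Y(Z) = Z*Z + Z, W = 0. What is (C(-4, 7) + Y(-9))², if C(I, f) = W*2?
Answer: 5184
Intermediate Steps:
C(I, f) = 0 (C(I, f) = 0*2 = 0)
Y(Z) = Z + Z² (Y(Z) = Z² + Z = Z + Z²)
(C(-4, 7) + Y(-9))² = (0 - 9*(1 - 9))² = (0 - 9*(-8))² = (0 + 72)² = 72² = 5184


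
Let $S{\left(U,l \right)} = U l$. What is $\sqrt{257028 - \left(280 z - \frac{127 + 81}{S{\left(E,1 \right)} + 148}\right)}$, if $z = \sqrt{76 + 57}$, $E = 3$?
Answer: $\frac{2 \sqrt{1465131709 - 1596070 \sqrt{133}}}{151} \approx 503.79$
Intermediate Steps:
$z = \sqrt{133} \approx 11.533$
$\sqrt{257028 - \left(280 z - \frac{127 + 81}{S{\left(E,1 \right)} + 148}\right)} = \sqrt{257028 - \left(280 \sqrt{133} - \frac{127 + 81}{3 \cdot 1 + 148}\right)} = \sqrt{257028 - \left(- \frac{208}{3 + 148} + 280 \sqrt{133}\right)} = \sqrt{257028 + \left(- 280 \sqrt{133} + \frac{208}{151}\right)} = \sqrt{257028 + \left(\frac{208}{151} - 280 \sqrt{133}\right)} = \sqrt{\frac{38811436}{151} - 280 \sqrt{133}}$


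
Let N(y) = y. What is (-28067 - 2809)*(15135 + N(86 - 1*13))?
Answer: -469562208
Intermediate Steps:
(-28067 - 2809)*(15135 + N(86 - 1*13)) = (-28067 - 2809)*(15135 + (86 - 1*13)) = -30876*(15135 + (86 - 13)) = -30876*(15135 + 73) = -30876*15208 = -469562208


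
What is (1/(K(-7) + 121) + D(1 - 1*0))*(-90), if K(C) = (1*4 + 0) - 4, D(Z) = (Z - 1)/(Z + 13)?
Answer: -90/121 ≈ -0.74380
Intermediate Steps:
D(Z) = (-1 + Z)/(13 + Z)
K(C) = 0 (K(C) = (4 + 0) - 4 = 4 - 4 = 0)
(1/(K(-7) + 121) + D(1 - 1*0))*(-90) = (1/(0 + 121) + (-1 + (1 - 1*0))/(13 + (1 - 1*0)))*(-90) = (1/121 + (-1 + (1 + 0))/(13 + (1 + 0)))*(-90) = (1/121 + (-1 + 1)/(13 + 1))*(-90) = (1/121 + 0/14)*(-90) = (1/121 + (1/14)*0)*(-90) = (1/121 + 0)*(-90) = (1/121)*(-90) = -90/121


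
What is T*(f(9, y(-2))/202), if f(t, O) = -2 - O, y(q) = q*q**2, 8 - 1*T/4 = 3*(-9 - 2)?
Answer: 492/101 ≈ 4.8713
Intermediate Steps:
T = 164 (T = 32 - 12*(-9 - 2) = 32 - 12*(-11) = 32 - 4*(-33) = 32 + 132 = 164)
y(q) = q**3
T*(f(9, y(-2))/202) = 164*((-2 - 1*(-2)**3)/202) = 164*((-2 - 1*(-8))*(1/202)) = 164*((-2 + 8)*(1/202)) = 164*(6*(1/202)) = 164*(3/101) = 492/101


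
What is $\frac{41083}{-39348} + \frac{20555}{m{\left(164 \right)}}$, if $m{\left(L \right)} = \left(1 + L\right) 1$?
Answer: $\frac{53467963}{432828} \approx 123.53$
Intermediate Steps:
$m{\left(L \right)} = 1 + L$
$\frac{41083}{-39348} + \frac{20555}{m{\left(164 \right)}} = \frac{41083}{-39348} + \frac{20555}{1 + 164} = 41083 \left(- \frac{1}{39348}\right) + \frac{20555}{165} = - \frac{41083}{39348} + 20555 \cdot \frac{1}{165} = - \frac{41083}{39348} + \frac{4111}{33} = \frac{53467963}{432828}$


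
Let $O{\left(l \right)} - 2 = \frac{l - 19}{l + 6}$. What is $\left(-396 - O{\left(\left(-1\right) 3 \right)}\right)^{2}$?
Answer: $\frac{1373584}{9} \approx 1.5262 \cdot 10^{5}$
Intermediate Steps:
$O{\left(l \right)} = 2 + \frac{-19 + l}{6 + l}$ ($O{\left(l \right)} = 2 + \frac{l - 19}{l + 6} = 2 + \frac{-19 + l}{6 + l}$)
$\left(-396 - O{\left(\left(-1\right) 3 \right)}\right)^{2} = \left(-396 - \frac{-7 + 3 \left(\left(-1\right) 3\right)}{6 - 3}\right)^{2} = \left(-396 - \frac{-7 + 3 \left(-3\right)}{6 - 3}\right)^{2} = \left(-396 - \frac{-7 - 9}{3}\right)^{2} = \left(-396 - \frac{1}{3} \left(-16\right)\right)^{2} = \left(-396 - - \frac{16}{3}\right)^{2} = \left(-396 + \frac{16}{3}\right)^{2} = \left(- \frac{1172}{3}\right)^{2} = \frac{1373584}{9}$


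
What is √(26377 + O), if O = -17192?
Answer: √9185 ≈ 95.838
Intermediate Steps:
√(26377 + O) = √(26377 - 17192) = √9185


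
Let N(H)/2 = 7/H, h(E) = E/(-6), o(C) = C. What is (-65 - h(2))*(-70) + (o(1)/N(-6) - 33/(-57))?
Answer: 1806200/399 ≈ 4526.8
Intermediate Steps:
h(E) = -E/6 (h(E) = E*(-⅙) = -E/6)
N(H) = 14/H (N(H) = 2*(7/H) = 14/H)
(-65 - h(2))*(-70) + (o(1)/N(-6) - 33/(-57)) = (-65 - (-1)*2/6)*(-70) + (1/(14/(-6)) - 33/(-57)) = (-65 - 1*(-⅓))*(-70) + (1/(14*(-⅙)) - 33*(-1/57)) = (-65 + ⅓)*(-70) + (1/(-7/3) + 11/19) = -194/3*(-70) + (1*(-3/7) + 11/19) = 13580/3 + (-3/7 + 11/19) = 13580/3 + 20/133 = 1806200/399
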